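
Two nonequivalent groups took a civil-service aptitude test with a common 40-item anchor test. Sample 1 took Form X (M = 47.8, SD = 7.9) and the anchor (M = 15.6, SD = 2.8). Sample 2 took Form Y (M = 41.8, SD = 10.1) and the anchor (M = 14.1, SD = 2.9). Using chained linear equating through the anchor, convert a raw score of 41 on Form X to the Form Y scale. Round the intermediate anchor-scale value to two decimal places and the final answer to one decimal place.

Form X → anchor (Sample 1): v = (2.8/7.9)(41 − 47.8) + 15.6 = 13.19
anchor → Form Y (Sample 2): y = (10.1/2.9)(13.19 − 14.1) + 41.8 = 38.6

38.6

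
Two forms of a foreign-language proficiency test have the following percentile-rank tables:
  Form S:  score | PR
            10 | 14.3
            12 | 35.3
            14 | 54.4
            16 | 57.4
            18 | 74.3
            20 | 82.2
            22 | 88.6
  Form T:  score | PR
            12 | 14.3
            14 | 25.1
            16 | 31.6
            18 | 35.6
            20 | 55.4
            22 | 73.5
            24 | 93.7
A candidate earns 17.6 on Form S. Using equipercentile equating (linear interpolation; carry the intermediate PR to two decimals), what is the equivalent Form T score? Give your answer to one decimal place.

PR of 17.6 on Form S: 57.4 + (17.6 − 16)/(18 − 16) × (74.3 − 57.4) = 70.92
On Form T, PR 70.92 falls between score 20 (PR 55.4) and 22 (PR 73.5).
Interpolate: 20 + (70.92 − 55.4)/(73.5 − 55.4) × (22 − 20) = 21.7

21.7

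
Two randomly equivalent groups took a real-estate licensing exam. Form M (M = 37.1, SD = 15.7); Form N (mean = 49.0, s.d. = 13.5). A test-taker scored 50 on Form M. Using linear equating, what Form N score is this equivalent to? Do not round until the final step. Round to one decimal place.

60.1

Linear equating: y = (SD_Y/SD_X)(x − M_X) + M_Y
y = (13.5/15.7)(50 − 37.1) + 49.0
y = 0.859873 × 12.9 + 49.0 = 11.0924 + 49.0 = 60.1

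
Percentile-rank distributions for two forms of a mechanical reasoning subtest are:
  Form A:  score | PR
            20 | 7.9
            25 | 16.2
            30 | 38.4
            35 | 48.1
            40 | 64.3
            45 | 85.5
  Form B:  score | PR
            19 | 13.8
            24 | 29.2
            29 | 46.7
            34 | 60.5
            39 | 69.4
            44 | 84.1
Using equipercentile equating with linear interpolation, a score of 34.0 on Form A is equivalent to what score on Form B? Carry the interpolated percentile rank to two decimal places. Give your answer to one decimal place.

28.8

PR of 34.0 on Form A: 38.4 + (34.0 − 30)/(35 − 30) × (48.1 − 38.4) = 46.16
On Form B, PR 46.16 falls between score 24 (PR 29.2) and 29 (PR 46.7).
Interpolate: 24 + (46.16 − 29.2)/(46.7 − 29.2) × (29 − 24) = 28.8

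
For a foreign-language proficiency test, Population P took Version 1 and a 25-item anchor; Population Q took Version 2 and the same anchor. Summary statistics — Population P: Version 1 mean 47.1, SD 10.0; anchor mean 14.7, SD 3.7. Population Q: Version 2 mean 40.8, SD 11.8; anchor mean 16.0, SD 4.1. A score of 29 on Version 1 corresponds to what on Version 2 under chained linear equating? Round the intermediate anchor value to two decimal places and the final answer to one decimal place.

17.8

Version 1 → anchor (Population P): v = (3.7/10.0)(29 − 47.1) + 14.7 = 8.00
anchor → Version 2 (Population Q): y = (11.8/4.1)(8.00 − 16.0) + 40.8 = 17.8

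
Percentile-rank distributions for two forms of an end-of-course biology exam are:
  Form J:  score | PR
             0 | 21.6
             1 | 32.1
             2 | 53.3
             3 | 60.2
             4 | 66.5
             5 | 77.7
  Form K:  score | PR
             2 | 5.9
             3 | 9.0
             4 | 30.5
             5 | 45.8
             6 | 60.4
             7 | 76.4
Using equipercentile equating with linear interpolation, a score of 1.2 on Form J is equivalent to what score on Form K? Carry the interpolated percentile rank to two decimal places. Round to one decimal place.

4.4

PR of 1.2 on Form J: 32.1 + (1.2 − 1)/(2 − 1) × (53.3 − 32.1) = 36.34
On Form K, PR 36.34 falls between score 4 (PR 30.5) and 5 (PR 45.8).
Interpolate: 4 + (36.34 − 30.5)/(45.8 − 30.5) × (5 − 4) = 4.4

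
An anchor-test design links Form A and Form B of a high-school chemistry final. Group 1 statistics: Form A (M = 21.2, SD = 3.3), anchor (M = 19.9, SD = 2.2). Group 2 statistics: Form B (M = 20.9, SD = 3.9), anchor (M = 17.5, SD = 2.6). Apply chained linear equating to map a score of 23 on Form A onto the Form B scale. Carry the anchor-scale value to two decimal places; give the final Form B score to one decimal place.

26.3

Form A → anchor (Group 1): v = (2.2/3.3)(23 − 21.2) + 19.9 = 21.10
anchor → Form B (Group 2): y = (3.9/2.6)(21.10 − 17.5) + 20.9 = 26.3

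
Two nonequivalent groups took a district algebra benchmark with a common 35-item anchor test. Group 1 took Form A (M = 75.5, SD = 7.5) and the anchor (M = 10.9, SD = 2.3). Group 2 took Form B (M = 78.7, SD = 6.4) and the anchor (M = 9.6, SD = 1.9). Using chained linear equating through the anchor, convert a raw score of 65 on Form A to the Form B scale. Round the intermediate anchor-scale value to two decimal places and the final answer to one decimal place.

Form A → anchor (Group 1): v = (2.3/7.5)(65 − 75.5) + 10.9 = 7.68
anchor → Form B (Group 2): y = (6.4/1.9)(7.68 − 9.6) + 78.7 = 72.2

72.2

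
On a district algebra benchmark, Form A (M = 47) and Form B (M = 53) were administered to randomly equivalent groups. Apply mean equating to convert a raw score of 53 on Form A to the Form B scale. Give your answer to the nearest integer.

Mean equating: y = x + (M_Y − M_X) = 53 + (53 − 47) = 59

59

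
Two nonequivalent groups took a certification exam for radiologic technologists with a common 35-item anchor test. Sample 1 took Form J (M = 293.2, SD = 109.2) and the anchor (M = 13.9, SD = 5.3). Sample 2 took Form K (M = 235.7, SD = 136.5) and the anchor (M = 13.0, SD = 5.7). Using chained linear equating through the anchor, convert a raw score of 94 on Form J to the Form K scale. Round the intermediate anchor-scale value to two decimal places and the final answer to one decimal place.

Form J → anchor (Sample 1): v = (5.3/109.2)(94 − 293.2) + 13.9 = 4.23
anchor → Form K (Sample 2): y = (136.5/5.7)(4.23 − 13.0) + 235.7 = 25.7

25.7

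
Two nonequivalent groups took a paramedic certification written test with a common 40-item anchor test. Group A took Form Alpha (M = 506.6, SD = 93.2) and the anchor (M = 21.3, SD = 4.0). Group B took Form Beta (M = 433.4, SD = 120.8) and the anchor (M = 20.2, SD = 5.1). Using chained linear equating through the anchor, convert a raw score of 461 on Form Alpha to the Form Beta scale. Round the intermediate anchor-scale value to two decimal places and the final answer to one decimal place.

Form Alpha → anchor (Group A): v = (4.0/93.2)(461 − 506.6) + 21.3 = 19.34
anchor → Form Beta (Group B): y = (120.8/5.1)(19.34 − 20.2) + 433.4 = 413.0

413.0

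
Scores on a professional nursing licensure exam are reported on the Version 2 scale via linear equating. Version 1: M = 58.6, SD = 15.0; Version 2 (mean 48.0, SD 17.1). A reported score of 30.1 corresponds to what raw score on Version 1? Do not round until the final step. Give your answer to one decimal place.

42.9

Invert y = (SD_Y/SD_X)(x − M_X) + M_Y:
x = (SD_X/SD_Y)(y − M_Y) + M_X = (15.0/17.1)(30.1 − 48.0) + 58.6
x = 0.877193 × -17.900 + 58.6 = 42.9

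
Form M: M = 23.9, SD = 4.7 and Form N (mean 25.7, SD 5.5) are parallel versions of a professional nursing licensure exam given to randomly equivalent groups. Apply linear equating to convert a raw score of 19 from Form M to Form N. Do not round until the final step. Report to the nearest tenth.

20.0

Linear equating: y = (SD_Y/SD_X)(x − M_X) + M_Y
y = (5.5/4.7)(19 − 23.9) + 25.7
y = 1.170213 × -4.9 + 25.7 = -5.7340 + 25.7 = 20.0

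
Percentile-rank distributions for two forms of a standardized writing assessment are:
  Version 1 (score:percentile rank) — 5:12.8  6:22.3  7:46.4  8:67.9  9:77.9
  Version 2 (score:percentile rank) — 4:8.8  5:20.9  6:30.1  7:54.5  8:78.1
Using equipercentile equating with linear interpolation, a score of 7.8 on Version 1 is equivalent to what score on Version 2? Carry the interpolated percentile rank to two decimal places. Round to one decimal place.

7.4

PR of 7.8 on Version 1: 46.4 + (7.8 − 7)/(8 − 7) × (67.9 − 46.4) = 63.60
On Version 2, PR 63.60 falls between score 7 (PR 54.5) and 8 (PR 78.1).
Interpolate: 7 + (63.60 − 54.5)/(78.1 − 54.5) × (8 − 7) = 7.4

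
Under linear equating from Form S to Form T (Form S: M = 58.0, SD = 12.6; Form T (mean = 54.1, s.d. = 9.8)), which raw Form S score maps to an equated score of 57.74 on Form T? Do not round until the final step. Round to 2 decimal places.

Invert y = (SD_Y/SD_X)(x − M_X) + M_Y:
x = (SD_X/SD_Y)(y − M_Y) + M_X = (12.6/9.8)(57.74 − 54.1) + 58.0
x = 1.285714 × 3.640 + 58.0 = 62.68

62.68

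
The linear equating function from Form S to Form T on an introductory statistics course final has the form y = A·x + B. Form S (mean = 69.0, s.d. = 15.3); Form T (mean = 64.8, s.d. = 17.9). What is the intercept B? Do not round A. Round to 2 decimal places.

A = SD_Y / SD_X = 17.9 / 15.3 = 1.169935
B = M_Y − A·M_X = 64.8 − 1.169935 × 69.0 = -15.93

-15.93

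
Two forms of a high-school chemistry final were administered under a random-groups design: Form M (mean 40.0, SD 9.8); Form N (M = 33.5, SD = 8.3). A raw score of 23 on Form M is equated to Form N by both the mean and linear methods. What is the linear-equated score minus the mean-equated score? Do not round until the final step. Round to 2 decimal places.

2.60

Mean-equated: 23 + (33.5 − 40.0) = 16.50
Linear-equated: (8.3/9.8)(23 − 40.0) + 33.5 = 19.102
Difference = 19.102 − 16.50 = 2.60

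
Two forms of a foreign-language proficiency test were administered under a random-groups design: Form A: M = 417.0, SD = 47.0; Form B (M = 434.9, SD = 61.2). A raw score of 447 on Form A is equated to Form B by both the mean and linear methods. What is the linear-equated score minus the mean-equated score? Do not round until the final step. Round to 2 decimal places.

9.06

Mean-equated: 447 + (434.9 − 417.0) = 464.90
Linear-equated: (61.2/47.0)(447 − 417.0) + 434.9 = 473.964
Difference = 473.964 − 464.90 = 9.06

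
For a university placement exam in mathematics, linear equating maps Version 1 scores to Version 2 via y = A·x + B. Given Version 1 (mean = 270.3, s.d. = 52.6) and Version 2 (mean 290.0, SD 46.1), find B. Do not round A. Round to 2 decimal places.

A = SD_Y / SD_X = 46.1 / 52.6 = 0.876426
B = M_Y − A·M_X = 290.0 − 0.876426 × 270.3 = 53.10

53.10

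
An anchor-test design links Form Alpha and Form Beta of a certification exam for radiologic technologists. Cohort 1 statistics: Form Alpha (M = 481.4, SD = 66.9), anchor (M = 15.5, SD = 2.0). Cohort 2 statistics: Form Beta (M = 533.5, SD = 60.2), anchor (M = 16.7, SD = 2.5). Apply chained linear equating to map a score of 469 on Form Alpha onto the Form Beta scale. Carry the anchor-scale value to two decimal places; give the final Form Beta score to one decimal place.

Form Alpha → anchor (Cohort 1): v = (2.0/66.9)(469 − 481.4) + 15.5 = 15.13
anchor → Form Beta (Cohort 2): y = (60.2/2.5)(15.13 − 16.7) + 533.5 = 495.7

495.7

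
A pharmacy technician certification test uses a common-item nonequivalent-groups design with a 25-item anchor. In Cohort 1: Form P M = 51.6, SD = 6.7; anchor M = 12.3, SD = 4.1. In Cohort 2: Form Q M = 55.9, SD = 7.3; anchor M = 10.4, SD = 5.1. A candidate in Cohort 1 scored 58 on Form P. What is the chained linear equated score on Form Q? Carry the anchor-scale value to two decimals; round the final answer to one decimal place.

64.2

Form P → anchor (Cohort 1): v = (4.1/6.7)(58 − 51.6) + 12.3 = 16.22
anchor → Form Q (Cohort 2): y = (7.3/5.1)(16.22 − 10.4) + 55.9 = 64.2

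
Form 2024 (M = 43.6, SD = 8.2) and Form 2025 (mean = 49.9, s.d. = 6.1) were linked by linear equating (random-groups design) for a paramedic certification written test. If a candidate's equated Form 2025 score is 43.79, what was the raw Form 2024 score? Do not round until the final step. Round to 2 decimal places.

35.39

Invert y = (SD_Y/SD_X)(x − M_X) + M_Y:
x = (SD_X/SD_Y)(y − M_Y) + M_X = (8.2/6.1)(43.79 − 49.9) + 43.6
x = 1.344262 × -6.110 + 43.6 = 35.39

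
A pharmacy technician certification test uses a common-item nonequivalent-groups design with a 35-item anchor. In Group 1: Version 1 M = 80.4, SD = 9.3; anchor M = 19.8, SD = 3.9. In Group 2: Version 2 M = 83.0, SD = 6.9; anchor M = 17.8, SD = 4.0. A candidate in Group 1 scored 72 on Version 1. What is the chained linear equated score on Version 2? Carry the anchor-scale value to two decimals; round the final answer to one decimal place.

80.4

Version 1 → anchor (Group 1): v = (3.9/9.3)(72 − 80.4) + 19.8 = 16.28
anchor → Version 2 (Group 2): y = (6.9/4.0)(16.28 − 17.8) + 83.0 = 80.4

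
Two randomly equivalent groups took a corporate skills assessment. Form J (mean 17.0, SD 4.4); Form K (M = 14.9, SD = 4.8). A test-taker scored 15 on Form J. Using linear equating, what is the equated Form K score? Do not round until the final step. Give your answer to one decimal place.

Linear equating: y = (SD_Y/SD_X)(x − M_X) + M_Y
y = (4.8/4.4)(15 − 17.0) + 14.9
y = 1.090909 × -2.0 + 14.9 = -2.1818 + 14.9 = 12.7

12.7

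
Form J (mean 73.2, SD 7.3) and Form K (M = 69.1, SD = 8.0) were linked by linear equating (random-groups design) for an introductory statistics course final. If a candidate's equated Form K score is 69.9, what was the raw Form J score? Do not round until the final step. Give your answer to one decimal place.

73.9

Invert y = (SD_Y/SD_X)(x − M_X) + M_Y:
x = (SD_X/SD_Y)(y − M_Y) + M_X = (7.3/8.0)(69.9 − 69.1) + 73.2
x = 0.912500 × 0.800 + 73.2 = 73.9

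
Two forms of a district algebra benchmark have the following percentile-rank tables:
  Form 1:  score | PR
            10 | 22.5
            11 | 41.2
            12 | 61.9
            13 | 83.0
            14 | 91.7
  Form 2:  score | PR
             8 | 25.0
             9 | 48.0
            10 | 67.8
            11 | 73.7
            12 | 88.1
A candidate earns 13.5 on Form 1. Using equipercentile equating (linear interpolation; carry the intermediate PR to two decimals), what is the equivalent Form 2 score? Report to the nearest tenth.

11.9

PR of 13.5 on Form 1: 83.0 + (13.5 − 13)/(14 − 13) × (91.7 − 83.0) = 87.35
On Form 2, PR 87.35 falls between score 11 (PR 73.7) and 12 (PR 88.1).
Interpolate: 11 + (87.35 − 73.7)/(88.1 − 73.7) × (12 − 11) = 11.9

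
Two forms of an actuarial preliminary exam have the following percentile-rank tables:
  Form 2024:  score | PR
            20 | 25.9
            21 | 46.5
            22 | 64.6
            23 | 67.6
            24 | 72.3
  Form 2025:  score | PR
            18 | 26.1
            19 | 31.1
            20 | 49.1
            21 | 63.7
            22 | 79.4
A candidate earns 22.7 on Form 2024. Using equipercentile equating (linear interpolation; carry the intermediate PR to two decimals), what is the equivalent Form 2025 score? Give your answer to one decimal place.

PR of 22.7 on Form 2024: 64.6 + (22.7 − 22)/(23 − 22) × (67.6 − 64.6) = 66.70
On Form 2025, PR 66.70 falls between score 21 (PR 63.7) and 22 (PR 79.4).
Interpolate: 21 + (66.70 − 63.7)/(79.4 − 63.7) × (22 − 21) = 21.2

21.2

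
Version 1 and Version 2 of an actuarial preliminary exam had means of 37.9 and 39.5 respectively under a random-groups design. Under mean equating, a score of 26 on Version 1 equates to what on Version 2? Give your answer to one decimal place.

27.6

Mean equating: y = x + (M_Y − M_X) = 26 + (39.5 − 37.9) = 27.6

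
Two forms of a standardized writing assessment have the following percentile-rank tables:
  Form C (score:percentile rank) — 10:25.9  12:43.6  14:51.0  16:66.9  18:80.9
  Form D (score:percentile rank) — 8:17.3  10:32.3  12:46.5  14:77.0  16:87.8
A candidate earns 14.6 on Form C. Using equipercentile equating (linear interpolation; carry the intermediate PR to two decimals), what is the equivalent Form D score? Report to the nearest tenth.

12.6

PR of 14.6 on Form C: 51.0 + (14.6 − 14)/(16 − 14) × (66.9 − 51.0) = 55.77
On Form D, PR 55.77 falls between score 12 (PR 46.5) and 14 (PR 77.0).
Interpolate: 12 + (55.77 − 46.5)/(77.0 − 46.5) × (14 − 12) = 12.6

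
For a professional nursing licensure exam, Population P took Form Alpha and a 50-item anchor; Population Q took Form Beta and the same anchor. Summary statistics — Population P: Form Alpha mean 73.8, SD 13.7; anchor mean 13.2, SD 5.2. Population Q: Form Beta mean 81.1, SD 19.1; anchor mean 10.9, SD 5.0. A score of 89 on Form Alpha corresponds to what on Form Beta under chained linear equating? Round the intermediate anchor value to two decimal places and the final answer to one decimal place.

Form Alpha → anchor (Population P): v = (5.2/13.7)(89 − 73.8) + 13.2 = 18.97
anchor → Form Beta (Population Q): y = (19.1/5.0)(18.97 − 10.9) + 81.1 = 111.9

111.9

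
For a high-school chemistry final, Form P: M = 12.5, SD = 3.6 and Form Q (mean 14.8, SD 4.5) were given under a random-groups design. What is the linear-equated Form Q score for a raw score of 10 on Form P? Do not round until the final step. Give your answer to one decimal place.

11.7

Linear equating: y = (SD_Y/SD_X)(x − M_X) + M_Y
y = (4.5/3.6)(10 − 12.5) + 14.8
y = 1.250000 × -2.5 + 14.8 = -3.1250 + 14.8 = 11.7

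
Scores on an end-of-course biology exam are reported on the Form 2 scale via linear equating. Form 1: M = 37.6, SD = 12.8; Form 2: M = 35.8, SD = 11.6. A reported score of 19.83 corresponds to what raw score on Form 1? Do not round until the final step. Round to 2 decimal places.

19.98

Invert y = (SD_Y/SD_X)(x − M_X) + M_Y:
x = (SD_X/SD_Y)(y − M_Y) + M_X = (12.8/11.6)(19.83 − 35.8) + 37.6
x = 1.103448 × -15.970 + 37.6 = 19.98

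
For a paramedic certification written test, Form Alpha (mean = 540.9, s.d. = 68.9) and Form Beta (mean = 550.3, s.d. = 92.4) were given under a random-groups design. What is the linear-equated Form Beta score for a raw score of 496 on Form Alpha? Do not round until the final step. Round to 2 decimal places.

490.09

Linear equating: y = (SD_Y/SD_X)(x − M_X) + M_Y
y = (92.4/68.9)(496 − 540.9) + 550.3
y = 1.341074 × -44.9 + 550.3 = -60.2142 + 550.3 = 490.09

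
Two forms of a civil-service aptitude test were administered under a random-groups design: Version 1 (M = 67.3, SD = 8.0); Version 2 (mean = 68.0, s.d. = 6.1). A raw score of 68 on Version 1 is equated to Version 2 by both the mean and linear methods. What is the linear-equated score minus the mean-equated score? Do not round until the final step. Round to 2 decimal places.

Mean-equated: 68 + (68.0 − 67.3) = 68.70
Linear-equated: (6.1/8.0)(68 − 67.3) + 68.0 = 68.534
Difference = 68.534 − 68.70 = -0.17

-0.17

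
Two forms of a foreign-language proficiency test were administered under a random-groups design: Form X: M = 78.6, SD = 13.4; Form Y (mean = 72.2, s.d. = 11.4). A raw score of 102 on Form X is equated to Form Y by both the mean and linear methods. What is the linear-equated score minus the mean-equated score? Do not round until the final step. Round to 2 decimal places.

Mean-equated: 102 + (72.2 − 78.6) = 95.60
Linear-equated: (11.4/13.4)(102 − 78.6) + 72.2 = 92.107
Difference = 92.107 − 95.60 = -3.49

-3.49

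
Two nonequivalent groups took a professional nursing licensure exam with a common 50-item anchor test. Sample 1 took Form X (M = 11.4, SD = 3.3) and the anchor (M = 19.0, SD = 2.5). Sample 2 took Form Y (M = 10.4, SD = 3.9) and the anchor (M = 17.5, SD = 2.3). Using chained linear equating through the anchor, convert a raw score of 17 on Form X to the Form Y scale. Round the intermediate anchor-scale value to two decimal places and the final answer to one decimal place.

Form X → anchor (Sample 1): v = (2.5/3.3)(17 − 11.4) + 19.0 = 23.24
anchor → Form Y (Sample 2): y = (3.9/2.3)(23.24 − 17.5) + 10.4 = 20.1

20.1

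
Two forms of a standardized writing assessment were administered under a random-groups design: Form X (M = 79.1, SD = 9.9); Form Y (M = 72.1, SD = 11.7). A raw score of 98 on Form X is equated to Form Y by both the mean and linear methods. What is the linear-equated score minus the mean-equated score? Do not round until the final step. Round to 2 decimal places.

Mean-equated: 98 + (72.1 − 79.1) = 91.00
Linear-equated: (11.7/9.9)(98 − 79.1) + 72.1 = 94.436
Difference = 94.436 − 91.00 = 3.44

3.44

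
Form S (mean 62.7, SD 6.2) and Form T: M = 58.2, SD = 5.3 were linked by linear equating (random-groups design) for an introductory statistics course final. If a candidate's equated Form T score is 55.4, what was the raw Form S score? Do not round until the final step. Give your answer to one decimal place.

59.4

Invert y = (SD_Y/SD_X)(x − M_X) + M_Y:
x = (SD_X/SD_Y)(y − M_Y) + M_X = (6.2/5.3)(55.4 − 58.2) + 62.7
x = 1.169811 × -2.800 + 62.7 = 59.4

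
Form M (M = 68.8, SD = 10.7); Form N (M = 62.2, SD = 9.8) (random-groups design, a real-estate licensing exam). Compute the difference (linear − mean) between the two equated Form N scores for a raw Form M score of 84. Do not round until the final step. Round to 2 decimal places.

-1.28

Mean-equated: 84 + (62.2 − 68.8) = 77.40
Linear-equated: (9.8/10.7)(84 − 68.8) + 62.2 = 76.121
Difference = 76.121 − 77.40 = -1.28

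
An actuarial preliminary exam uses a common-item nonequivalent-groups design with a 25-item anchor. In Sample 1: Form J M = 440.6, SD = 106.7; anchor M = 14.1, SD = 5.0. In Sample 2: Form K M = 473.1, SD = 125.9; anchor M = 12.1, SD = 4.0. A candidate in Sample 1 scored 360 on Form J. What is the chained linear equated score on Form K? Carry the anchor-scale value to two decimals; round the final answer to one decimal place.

Form J → anchor (Sample 1): v = (5.0/106.7)(360 − 440.6) + 14.1 = 10.32
anchor → Form K (Sample 2): y = (125.9/4.0)(10.32 − 12.1) + 473.1 = 417.1

417.1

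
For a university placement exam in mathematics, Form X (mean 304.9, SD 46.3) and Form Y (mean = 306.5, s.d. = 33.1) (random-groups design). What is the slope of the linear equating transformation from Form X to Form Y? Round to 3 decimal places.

A = SD_Y / SD_X = 33.1 / 46.3 = 0.715

0.715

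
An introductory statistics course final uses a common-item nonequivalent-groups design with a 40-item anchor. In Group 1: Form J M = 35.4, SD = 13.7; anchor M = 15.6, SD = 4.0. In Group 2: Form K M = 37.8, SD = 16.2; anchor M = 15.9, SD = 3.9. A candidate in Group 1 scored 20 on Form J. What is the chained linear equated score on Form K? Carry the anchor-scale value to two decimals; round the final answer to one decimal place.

Form J → anchor (Group 1): v = (4.0/13.7)(20 − 35.4) + 15.6 = 11.10
anchor → Form K (Group 2): y = (16.2/3.9)(11.10 − 15.9) + 37.8 = 17.9

17.9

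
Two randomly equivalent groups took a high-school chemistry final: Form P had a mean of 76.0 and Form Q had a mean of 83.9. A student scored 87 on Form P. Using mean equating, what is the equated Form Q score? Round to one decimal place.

94.9

Mean equating: y = x + (M_Y − M_X) = 87 + (83.9 − 76.0) = 94.9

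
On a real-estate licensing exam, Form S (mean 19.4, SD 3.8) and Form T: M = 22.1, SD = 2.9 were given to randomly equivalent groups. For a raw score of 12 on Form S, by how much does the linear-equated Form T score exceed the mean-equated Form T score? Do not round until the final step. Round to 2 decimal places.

1.75

Mean-equated: 12 + (22.1 − 19.4) = 14.70
Linear-equated: (2.9/3.8)(12 − 19.4) + 22.1 = 16.453
Difference = 16.453 − 14.70 = 1.75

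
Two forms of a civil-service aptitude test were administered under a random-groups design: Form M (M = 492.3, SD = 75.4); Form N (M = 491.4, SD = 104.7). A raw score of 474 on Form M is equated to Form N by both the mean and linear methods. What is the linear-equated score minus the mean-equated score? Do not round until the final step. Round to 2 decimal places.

Mean-equated: 474 + (491.4 − 492.3) = 473.10
Linear-equated: (104.7/75.4)(474 − 492.3) + 491.4 = 465.989
Difference = 465.989 − 473.10 = -7.11

-7.11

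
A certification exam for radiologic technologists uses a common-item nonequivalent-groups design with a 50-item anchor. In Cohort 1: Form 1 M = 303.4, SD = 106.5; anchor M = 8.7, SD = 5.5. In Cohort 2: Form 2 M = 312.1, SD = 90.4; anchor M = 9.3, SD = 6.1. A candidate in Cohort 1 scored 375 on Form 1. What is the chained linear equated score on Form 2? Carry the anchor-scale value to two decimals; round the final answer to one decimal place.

Form 1 → anchor (Cohort 1): v = (5.5/106.5)(375 − 303.4) + 8.7 = 12.40
anchor → Form 2 (Cohort 2): y = (90.4/6.1)(12.40 − 9.3) + 312.1 = 358.0

358.0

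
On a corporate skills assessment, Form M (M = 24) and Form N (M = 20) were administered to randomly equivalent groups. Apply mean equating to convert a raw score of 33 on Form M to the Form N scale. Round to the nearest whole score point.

29

Mean equating: y = x + (M_Y − M_X) = 33 + (20 − 24) = 29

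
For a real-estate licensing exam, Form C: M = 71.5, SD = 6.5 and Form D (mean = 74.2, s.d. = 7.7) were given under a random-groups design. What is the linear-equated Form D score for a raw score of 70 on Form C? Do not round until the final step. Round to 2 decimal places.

72.42

Linear equating: y = (SD_Y/SD_X)(x − M_X) + M_Y
y = (7.7/6.5)(70 − 71.5) + 74.2
y = 1.184615 × -1.5 + 74.2 = -1.7769 + 74.2 = 72.42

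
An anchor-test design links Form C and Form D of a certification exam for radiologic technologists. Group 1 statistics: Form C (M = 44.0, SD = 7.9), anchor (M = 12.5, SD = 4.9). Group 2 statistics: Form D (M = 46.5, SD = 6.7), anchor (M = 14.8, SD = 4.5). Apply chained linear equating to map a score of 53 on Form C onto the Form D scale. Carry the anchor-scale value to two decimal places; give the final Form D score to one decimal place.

Form C → anchor (Group 1): v = (4.9/7.9)(53 − 44.0) + 12.5 = 18.08
anchor → Form D (Group 2): y = (6.7/4.5)(18.08 − 14.8) + 46.5 = 51.4

51.4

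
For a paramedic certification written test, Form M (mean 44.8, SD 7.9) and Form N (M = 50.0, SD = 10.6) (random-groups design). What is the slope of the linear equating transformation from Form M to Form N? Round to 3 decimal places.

A = SD_Y / SD_X = 10.6 / 7.9 = 1.342

1.342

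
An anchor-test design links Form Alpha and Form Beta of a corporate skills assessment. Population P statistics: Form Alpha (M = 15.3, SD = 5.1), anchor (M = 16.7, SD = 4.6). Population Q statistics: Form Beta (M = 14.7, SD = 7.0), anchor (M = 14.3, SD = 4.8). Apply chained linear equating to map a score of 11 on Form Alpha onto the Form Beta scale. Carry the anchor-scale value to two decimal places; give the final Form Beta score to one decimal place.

12.5

Form Alpha → anchor (Population P): v = (4.6/5.1)(11 − 15.3) + 16.7 = 12.82
anchor → Form Beta (Population Q): y = (7.0/4.8)(12.82 − 14.3) + 14.7 = 12.5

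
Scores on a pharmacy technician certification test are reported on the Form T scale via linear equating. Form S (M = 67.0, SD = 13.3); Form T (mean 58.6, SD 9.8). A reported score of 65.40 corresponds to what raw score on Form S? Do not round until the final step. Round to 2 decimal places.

76.23

Invert y = (SD_Y/SD_X)(x − M_X) + M_Y:
x = (SD_X/SD_Y)(y − M_Y) + M_X = (13.3/9.8)(65.40 − 58.6) + 67.0
x = 1.357143 × 6.800 + 67.0 = 76.23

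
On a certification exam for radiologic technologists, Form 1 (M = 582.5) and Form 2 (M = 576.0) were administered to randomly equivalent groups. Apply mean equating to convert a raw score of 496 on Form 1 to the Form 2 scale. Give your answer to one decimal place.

Mean equating: y = x + (M_Y − M_X) = 496 + (576.0 − 582.5) = 489.5

489.5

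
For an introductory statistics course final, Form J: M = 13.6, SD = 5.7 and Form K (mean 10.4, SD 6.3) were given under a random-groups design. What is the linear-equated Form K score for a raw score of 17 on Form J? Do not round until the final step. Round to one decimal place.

14.2

Linear equating: y = (SD_Y/SD_X)(x − M_X) + M_Y
y = (6.3/5.7)(17 − 13.6) + 10.4
y = 1.105263 × 3.4 + 10.4 = 3.7579 + 10.4 = 14.2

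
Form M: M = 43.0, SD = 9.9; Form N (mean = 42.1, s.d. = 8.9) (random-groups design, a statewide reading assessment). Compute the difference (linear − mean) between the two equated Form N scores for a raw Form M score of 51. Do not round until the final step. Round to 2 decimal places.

Mean-equated: 51 + (42.1 − 43.0) = 50.10
Linear-equated: (8.9/9.9)(51 − 43.0) + 42.1 = 49.292
Difference = 49.292 − 50.10 = -0.81

-0.81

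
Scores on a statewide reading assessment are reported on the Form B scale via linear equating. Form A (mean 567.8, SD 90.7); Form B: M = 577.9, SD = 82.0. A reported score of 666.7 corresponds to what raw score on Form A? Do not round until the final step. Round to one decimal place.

666.0

Invert y = (SD_Y/SD_X)(x − M_X) + M_Y:
x = (SD_X/SD_Y)(y − M_Y) + M_X = (90.7/82.0)(666.7 − 577.9) + 567.8
x = 1.106098 × 88.800 + 567.8 = 666.0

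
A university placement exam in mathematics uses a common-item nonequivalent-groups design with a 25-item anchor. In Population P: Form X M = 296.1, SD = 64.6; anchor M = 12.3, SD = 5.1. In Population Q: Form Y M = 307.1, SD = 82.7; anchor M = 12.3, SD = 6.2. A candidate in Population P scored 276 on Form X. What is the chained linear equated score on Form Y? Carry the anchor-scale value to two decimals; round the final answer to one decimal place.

Form X → anchor (Population P): v = (5.1/64.6)(276 − 296.1) + 12.3 = 10.71
anchor → Form Y (Population Q): y = (82.7/6.2)(10.71 − 12.3) + 307.1 = 285.9

285.9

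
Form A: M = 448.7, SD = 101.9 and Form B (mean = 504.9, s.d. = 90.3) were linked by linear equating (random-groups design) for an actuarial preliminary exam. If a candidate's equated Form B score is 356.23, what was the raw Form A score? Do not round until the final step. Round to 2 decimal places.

Invert y = (SD_Y/SD_X)(x − M_X) + M_Y:
x = (SD_X/SD_Y)(y − M_Y) + M_X = (101.9/90.3)(356.23 − 504.9) + 448.7
x = 1.128461 × -148.670 + 448.7 = 280.93

280.93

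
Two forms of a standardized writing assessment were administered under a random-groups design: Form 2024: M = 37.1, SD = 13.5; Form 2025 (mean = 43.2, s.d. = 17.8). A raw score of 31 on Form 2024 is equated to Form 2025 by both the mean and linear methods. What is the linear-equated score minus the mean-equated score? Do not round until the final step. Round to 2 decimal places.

-1.94

Mean-equated: 31 + (43.2 − 37.1) = 37.10
Linear-equated: (17.8/13.5)(31 − 37.1) + 43.2 = 35.157
Difference = 35.157 − 37.10 = -1.94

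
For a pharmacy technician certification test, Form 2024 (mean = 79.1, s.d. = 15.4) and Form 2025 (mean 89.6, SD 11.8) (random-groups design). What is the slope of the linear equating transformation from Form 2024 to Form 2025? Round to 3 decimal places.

0.766

A = SD_Y / SD_X = 11.8 / 15.4 = 0.766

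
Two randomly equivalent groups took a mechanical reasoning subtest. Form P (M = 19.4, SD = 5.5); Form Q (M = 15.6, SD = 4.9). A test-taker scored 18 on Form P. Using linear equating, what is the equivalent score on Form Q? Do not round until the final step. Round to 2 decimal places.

14.35

Linear equating: y = (SD_Y/SD_X)(x − M_X) + M_Y
y = (4.9/5.5)(18 − 19.4) + 15.6
y = 0.890909 × -1.4 + 15.6 = -1.2473 + 15.6 = 14.35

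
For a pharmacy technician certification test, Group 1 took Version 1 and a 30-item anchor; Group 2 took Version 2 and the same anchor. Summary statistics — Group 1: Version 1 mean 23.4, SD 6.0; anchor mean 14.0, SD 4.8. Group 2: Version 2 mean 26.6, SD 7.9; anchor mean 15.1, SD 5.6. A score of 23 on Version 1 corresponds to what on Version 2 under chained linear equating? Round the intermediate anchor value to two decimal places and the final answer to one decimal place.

Version 1 → anchor (Group 1): v = (4.8/6.0)(23 − 23.4) + 14.0 = 13.68
anchor → Version 2 (Group 2): y = (7.9/5.6)(13.68 − 15.1) + 26.6 = 24.6

24.6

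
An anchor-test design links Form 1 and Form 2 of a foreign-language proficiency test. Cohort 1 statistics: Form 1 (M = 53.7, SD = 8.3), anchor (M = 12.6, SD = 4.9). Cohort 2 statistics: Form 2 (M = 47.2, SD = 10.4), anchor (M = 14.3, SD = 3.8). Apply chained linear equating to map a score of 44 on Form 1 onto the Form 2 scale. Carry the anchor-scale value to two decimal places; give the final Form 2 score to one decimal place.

Form 1 → anchor (Cohort 1): v = (4.9/8.3)(44 − 53.7) + 12.6 = 6.87
anchor → Form 2 (Cohort 2): y = (10.4/3.8)(6.87 − 14.3) + 47.2 = 26.9

26.9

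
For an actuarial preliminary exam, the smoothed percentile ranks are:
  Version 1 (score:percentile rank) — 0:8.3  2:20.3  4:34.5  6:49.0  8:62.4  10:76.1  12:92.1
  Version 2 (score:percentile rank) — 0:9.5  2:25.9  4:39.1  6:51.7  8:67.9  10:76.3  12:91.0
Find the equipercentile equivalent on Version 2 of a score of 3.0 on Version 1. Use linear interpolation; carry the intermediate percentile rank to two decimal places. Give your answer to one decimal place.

2.2

PR of 3.0 on Version 1: 20.3 + (3.0 − 2)/(4 − 2) × (34.5 − 20.3) = 27.40
On Version 2, PR 27.40 falls between score 2 (PR 25.9) and 4 (PR 39.1).
Interpolate: 2 + (27.40 − 25.9)/(39.1 − 25.9) × (4 − 2) = 2.2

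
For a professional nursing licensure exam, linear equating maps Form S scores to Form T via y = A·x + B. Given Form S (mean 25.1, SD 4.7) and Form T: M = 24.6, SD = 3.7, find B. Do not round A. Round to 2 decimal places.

A = SD_Y / SD_X = 3.7 / 4.7 = 0.787234
B = M_Y − A·M_X = 24.6 − 0.787234 × 25.1 = 4.84

4.84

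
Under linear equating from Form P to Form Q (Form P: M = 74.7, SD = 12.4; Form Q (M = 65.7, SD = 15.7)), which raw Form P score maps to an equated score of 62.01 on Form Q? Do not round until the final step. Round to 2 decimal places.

71.79

Invert y = (SD_Y/SD_X)(x − M_X) + M_Y:
x = (SD_X/SD_Y)(y − M_Y) + M_X = (12.4/15.7)(62.01 − 65.7) + 74.7
x = 0.789809 × -3.690 + 74.7 = 71.79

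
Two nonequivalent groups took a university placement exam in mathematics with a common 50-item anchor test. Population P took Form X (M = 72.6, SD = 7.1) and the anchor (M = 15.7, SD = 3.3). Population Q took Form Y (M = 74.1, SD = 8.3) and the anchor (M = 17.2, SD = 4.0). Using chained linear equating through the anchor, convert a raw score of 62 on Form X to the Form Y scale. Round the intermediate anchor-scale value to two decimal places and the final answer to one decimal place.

Form X → anchor (Population P): v = (3.3/7.1)(62 − 72.6) + 15.7 = 10.77
anchor → Form Y (Population Q): y = (8.3/4.0)(10.77 − 17.2) + 74.1 = 60.8

60.8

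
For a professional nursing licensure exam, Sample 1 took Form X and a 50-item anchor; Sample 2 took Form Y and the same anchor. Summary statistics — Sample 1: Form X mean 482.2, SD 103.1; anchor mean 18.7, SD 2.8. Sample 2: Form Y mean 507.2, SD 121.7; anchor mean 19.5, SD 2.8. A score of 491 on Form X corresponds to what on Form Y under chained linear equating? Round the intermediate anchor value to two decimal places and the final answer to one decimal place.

Form X → anchor (Sample 1): v = (2.8/103.1)(491 − 482.2) + 18.7 = 18.94
anchor → Form Y (Sample 2): y = (121.7/2.8)(18.94 − 19.5) + 507.2 = 482.9

482.9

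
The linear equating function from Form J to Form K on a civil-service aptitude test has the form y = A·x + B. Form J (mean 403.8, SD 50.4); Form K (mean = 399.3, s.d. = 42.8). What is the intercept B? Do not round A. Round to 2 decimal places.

56.39

A = SD_Y / SD_X = 42.8 / 50.4 = 0.849206
B = M_Y − A·M_X = 399.3 − 0.849206 × 403.8 = 56.39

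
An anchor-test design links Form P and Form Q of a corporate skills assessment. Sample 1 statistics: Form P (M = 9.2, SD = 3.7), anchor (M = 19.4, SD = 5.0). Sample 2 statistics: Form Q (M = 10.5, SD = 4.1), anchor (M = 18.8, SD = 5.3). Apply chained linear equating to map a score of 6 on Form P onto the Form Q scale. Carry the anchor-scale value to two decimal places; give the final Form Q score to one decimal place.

7.6

Form P → anchor (Sample 1): v = (5.0/3.7)(6 − 9.2) + 19.4 = 15.08
anchor → Form Q (Sample 2): y = (4.1/5.3)(15.08 − 18.8) + 10.5 = 7.6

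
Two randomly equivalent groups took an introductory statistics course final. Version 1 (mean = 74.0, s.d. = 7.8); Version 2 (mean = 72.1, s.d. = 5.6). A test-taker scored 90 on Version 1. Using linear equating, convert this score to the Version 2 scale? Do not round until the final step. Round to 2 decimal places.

Linear equating: y = (SD_Y/SD_X)(x − M_X) + M_Y
y = (5.6/7.8)(90 − 74.0) + 72.1
y = 0.717949 × 16.0 + 72.1 = 11.4872 + 72.1 = 83.59

83.59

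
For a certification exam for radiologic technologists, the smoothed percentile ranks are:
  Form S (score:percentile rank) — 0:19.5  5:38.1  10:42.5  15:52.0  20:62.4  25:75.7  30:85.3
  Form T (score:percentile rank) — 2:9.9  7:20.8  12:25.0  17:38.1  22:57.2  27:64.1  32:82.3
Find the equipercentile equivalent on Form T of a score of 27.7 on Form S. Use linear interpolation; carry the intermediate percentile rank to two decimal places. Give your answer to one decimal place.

31.6

PR of 27.7 on Form S: 75.7 + (27.7 − 25)/(30 − 25) × (85.3 − 75.7) = 80.88
On Form T, PR 80.88 falls between score 27 (PR 64.1) and 32 (PR 82.3).
Interpolate: 27 + (80.88 − 64.1)/(82.3 − 64.1) × (32 − 27) = 31.6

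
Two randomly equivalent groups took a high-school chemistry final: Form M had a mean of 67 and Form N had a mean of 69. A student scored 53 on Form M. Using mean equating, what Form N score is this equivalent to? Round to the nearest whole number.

Mean equating: y = x + (M_Y − M_X) = 53 + (69 − 67) = 55

55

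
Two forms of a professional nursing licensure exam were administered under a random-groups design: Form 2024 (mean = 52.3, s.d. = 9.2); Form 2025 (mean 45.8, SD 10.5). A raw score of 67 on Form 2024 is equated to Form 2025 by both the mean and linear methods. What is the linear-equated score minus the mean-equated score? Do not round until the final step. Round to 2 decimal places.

Mean-equated: 67 + (45.8 − 52.3) = 60.50
Linear-equated: (10.5/9.2)(67 − 52.3) + 45.8 = 62.577
Difference = 62.577 − 60.50 = 2.08

2.08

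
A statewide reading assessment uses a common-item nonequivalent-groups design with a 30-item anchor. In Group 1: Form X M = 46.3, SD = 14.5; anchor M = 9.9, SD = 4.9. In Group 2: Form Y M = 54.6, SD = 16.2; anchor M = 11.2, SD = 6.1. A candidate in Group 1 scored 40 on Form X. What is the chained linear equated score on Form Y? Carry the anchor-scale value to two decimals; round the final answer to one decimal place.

Form X → anchor (Group 1): v = (4.9/14.5)(40 − 46.3) + 9.9 = 7.77
anchor → Form Y (Group 2): y = (16.2/6.1)(7.77 − 11.2) + 54.6 = 45.5

45.5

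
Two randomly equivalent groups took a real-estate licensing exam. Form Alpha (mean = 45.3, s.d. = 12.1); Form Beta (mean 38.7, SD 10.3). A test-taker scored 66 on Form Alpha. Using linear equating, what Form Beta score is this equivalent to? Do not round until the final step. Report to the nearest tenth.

Linear equating: y = (SD_Y/SD_X)(x − M_X) + M_Y
y = (10.3/12.1)(66 − 45.3) + 38.7
y = 0.851240 × 20.7 + 38.7 = 17.6207 + 38.7 = 56.3

56.3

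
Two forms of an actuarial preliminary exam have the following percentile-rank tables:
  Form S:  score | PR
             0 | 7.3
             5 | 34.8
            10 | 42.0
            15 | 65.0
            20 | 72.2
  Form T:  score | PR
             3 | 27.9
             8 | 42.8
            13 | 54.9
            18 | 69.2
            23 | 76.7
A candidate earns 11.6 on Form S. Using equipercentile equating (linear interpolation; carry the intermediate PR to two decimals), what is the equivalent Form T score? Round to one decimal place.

PR of 11.6 on Form S: 42.0 + (11.6 − 10)/(15 − 10) × (65.0 − 42.0) = 49.36
On Form T, PR 49.36 falls between score 8 (PR 42.8) and 13 (PR 54.9).
Interpolate: 8 + (49.36 − 42.8)/(54.9 − 42.8) × (13 − 8) = 10.7

10.7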